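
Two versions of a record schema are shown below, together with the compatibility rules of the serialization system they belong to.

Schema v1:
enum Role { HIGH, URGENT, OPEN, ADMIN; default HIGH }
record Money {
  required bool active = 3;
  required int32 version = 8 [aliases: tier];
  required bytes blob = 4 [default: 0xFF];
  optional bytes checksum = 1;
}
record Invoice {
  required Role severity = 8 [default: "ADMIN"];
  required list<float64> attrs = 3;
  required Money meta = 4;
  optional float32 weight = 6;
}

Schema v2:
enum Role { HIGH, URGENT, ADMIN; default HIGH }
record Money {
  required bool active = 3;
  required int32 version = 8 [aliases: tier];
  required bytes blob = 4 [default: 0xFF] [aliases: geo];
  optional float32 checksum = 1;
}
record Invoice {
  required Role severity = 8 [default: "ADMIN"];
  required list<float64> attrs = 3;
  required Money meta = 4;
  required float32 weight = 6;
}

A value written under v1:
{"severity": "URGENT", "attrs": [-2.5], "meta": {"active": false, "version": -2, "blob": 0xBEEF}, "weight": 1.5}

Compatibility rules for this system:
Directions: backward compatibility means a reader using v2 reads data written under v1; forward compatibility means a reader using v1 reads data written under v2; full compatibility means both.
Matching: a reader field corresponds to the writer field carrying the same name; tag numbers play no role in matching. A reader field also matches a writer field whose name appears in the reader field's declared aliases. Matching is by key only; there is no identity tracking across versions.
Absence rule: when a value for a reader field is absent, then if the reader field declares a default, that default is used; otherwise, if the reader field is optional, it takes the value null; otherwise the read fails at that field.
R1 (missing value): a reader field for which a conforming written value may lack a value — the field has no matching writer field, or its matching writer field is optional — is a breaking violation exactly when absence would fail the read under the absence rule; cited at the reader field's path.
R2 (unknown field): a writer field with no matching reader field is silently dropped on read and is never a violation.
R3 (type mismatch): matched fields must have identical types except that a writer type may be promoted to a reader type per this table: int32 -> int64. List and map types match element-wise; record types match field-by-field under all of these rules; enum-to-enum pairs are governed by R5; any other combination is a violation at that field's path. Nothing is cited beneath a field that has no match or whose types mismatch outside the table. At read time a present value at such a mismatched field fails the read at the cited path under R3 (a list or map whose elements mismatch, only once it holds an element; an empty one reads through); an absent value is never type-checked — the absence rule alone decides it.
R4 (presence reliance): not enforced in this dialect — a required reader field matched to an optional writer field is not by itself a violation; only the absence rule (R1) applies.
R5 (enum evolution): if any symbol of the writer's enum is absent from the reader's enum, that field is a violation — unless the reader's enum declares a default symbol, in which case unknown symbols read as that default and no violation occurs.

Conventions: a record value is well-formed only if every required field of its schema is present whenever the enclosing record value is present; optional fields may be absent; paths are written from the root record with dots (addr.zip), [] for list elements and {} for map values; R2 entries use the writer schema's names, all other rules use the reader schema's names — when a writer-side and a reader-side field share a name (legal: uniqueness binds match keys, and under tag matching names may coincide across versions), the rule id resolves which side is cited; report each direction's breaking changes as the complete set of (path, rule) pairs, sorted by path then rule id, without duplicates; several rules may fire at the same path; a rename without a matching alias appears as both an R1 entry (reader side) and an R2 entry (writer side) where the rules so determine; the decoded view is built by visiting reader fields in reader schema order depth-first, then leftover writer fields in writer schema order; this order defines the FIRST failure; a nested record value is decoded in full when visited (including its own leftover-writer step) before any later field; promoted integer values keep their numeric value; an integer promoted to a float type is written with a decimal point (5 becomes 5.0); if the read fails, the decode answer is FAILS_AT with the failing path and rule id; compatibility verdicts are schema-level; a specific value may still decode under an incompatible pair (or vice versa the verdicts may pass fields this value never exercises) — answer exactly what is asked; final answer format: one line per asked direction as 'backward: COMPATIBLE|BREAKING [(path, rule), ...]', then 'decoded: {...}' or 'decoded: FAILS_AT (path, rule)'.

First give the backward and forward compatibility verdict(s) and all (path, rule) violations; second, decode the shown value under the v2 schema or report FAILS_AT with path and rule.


backward: BREAKING [(meta.checksum, R3), (weight, R1)]; forward: BREAKING [(meta.checksum, R3)]; decoded: {"severity": "URGENT", "attrs": [-2.5], "meta": {"active": false, "version": -2, "blob": 0xBEEF, "checksum": null}, "weight": 1.5}

arrows below run writer -> reader for Invoice
backward for Invoice (reader v2, writer v1):
  severity: Role -> Role, writer required; from severity
  attrs: list<float64> -> list<float64>, writer required; from attrs
  meta: Money -> Money, writer required; from meta
  weight: float32 -> float32, writer optional; from weight
  meta.active: bool -> bool, writer required; from meta.active
  meta.version: int32 -> int32, writer required; from meta.version
  meta.blob: bytes -> bytes, writer required; from meta.blob
  meta.checksum: bytes -> float32, writer optional; from meta.checksum
  R3 fires at meta.checksum
  R1 fires at weight
  => backward verdict for Invoice: BREAKING, 2 violation(s)
forward for Invoice (reader v1, writer v2):
  severity: Role -> Role, writer required; from severity
  attrs: list<float64> -> list<float64>, writer required; from attrs
  meta: Money -> Money, writer required; from meta
  weight: float32 -> float32, writer required; from weight
  meta.active: bool -> bool, writer required; from meta.active
  meta.version: int32 -> int32, writer required; from meta.version
  meta.blob: bytes -> bytes, writer required; from meta.blob
  meta.checksum: float32 -> bytes, writer optional; from meta.checksum
  R3 fires at meta.checksum
  => forward verdict for Invoice: BREAKING, 1 violation(s)
migrating the Invoice value to v2:
  severity := "URGENT"
  attrs := [-2.5]
  meta.active := false
  meta.version := -2
  meta.blob := 0xBEEF
  meta.checksum := null (missing; optional => null)
  weight := 1.5
  => decoded: {"severity": "URGENT", "attrs": [-2.5], "meta": {"active": false, "version": -2, "blob": 0xBEEF, "checksum": null}, "weight": 1.5}


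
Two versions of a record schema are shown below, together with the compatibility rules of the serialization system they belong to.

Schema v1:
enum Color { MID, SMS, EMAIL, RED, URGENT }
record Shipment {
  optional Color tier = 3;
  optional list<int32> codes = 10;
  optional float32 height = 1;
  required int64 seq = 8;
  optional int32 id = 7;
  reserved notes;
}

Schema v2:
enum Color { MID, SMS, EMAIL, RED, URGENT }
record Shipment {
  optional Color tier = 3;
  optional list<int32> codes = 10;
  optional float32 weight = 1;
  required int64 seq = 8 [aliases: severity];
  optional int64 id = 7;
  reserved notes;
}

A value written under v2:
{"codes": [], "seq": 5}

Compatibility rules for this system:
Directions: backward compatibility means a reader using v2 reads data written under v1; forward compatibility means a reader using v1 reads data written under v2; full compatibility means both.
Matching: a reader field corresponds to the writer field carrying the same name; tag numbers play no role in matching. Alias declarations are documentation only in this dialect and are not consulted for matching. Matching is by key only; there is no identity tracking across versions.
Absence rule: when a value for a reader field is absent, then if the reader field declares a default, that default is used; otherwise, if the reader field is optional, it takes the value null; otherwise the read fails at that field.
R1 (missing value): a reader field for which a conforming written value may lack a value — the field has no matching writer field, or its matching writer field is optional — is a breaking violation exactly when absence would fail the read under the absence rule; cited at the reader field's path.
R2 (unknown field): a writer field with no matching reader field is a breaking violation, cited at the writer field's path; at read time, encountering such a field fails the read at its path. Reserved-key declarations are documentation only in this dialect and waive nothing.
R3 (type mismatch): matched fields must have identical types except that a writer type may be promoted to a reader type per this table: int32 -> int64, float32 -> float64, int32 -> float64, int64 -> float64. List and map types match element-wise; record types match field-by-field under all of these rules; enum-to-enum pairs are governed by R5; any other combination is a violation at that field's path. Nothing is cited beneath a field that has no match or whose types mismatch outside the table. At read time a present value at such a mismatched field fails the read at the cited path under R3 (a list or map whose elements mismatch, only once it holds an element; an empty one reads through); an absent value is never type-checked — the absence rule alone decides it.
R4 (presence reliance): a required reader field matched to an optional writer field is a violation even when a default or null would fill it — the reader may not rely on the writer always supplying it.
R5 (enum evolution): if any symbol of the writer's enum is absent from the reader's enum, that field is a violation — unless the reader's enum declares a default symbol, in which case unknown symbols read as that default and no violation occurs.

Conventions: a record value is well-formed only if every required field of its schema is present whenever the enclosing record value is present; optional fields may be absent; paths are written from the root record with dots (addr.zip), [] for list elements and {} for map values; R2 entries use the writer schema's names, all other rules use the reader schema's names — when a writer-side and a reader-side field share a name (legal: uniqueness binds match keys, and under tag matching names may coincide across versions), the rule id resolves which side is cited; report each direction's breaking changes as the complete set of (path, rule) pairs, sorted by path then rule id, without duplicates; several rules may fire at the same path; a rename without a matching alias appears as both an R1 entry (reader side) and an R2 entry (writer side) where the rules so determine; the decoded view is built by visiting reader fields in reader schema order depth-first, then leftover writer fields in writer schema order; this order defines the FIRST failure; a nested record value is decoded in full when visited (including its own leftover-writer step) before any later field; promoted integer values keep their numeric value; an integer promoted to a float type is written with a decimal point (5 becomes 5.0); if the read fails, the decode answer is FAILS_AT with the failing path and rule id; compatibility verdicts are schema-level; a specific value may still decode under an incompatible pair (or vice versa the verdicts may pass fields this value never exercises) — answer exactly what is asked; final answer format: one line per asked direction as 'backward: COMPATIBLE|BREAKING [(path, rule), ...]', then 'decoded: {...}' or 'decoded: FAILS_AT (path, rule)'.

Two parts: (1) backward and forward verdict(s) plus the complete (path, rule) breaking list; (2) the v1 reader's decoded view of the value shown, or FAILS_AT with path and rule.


backward: BREAKING [(height, R2)]; forward: BREAKING [(id, R3), (weight, R2)]; decoded: {"tier": null, "codes": [], "height": null, "seq": 5, "id": null}

the writer's type comes first in each Shipment pair
backward analysis of Shipment with v2 as reader and v1 as writer:
  tier <- tier (Color -> Color, writer optional)
  codes <- codes (list<int32> -> list<int32>, writer optional)
  weight: no writer match
  seq <- seq (int64 -> int64, writer required)
  id <- id (int32 -> int64, writer optional)
  writer height: unknown to reader
  R2 fires at height
  => backward: BREAKING (1)
forward analysis of Shipment with v1 as reader and v2 as writer:
  tier <- tier (Color -> Color, writer optional)
  codes <- codes (list<int32> -> list<int32>, writer optional)
  height: no writer match
  seq <- seq (int64 -> int64, writer required)
  id <- id (int64 -> int32, writer optional)
  writer weight: unknown to reader
  R3 fires at id
  R2 fires at weight
  => forward: BREAKING (2)
decode walk for Shipment under reader schema v1:
  tier := null (not supplied -> null)
  codes := []
  height := null (not supplied -> null)
  seq := 5
  id := null (not supplied -> null)
  => decoded: {"tier": null, "codes": [], "height": null, "seq": 5, "id": null}


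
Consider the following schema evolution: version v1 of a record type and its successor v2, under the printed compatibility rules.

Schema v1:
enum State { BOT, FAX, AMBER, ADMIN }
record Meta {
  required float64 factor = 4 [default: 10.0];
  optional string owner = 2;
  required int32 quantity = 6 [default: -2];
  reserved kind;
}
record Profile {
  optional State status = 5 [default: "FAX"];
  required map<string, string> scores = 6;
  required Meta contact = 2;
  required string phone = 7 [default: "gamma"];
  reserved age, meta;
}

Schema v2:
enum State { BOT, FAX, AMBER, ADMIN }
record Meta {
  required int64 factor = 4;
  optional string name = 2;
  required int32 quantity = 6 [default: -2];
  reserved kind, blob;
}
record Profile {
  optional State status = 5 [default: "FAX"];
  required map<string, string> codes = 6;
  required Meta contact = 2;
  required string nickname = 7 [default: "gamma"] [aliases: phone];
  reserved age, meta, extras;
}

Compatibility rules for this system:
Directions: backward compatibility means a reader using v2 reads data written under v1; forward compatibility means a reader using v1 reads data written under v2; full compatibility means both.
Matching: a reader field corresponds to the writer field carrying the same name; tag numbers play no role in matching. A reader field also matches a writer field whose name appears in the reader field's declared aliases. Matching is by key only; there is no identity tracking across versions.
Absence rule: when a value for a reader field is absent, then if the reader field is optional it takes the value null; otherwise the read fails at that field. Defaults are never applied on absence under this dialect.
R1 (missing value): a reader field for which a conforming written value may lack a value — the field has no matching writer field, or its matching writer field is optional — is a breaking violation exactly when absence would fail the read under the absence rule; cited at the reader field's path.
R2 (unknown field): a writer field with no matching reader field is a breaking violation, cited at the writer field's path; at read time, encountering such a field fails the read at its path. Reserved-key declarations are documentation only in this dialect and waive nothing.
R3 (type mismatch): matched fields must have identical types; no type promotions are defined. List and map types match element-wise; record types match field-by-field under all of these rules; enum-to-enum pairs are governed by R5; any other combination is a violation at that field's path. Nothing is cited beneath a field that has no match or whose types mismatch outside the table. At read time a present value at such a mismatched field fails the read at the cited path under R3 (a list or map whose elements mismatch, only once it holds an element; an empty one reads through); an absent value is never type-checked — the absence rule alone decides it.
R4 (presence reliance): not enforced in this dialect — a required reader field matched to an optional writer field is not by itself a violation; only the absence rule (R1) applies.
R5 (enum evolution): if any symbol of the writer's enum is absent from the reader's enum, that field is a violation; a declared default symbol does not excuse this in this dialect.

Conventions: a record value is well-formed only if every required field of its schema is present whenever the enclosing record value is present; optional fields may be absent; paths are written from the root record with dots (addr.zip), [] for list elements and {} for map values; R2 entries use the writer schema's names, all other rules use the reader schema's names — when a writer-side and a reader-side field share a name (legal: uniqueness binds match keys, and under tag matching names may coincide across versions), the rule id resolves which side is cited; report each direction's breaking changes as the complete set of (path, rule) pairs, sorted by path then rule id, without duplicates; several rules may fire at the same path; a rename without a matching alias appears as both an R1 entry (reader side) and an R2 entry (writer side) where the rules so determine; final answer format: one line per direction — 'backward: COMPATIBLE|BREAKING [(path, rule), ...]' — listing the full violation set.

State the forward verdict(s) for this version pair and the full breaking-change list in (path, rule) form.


forward: BREAKING [(codes, R2), (contact.factor, R3), (contact.name, R2), (nickname, R2), (phone, R1), (scores, R1)]

the writer's type comes first in each Profile pair
forward pass over Profile, reader schema v1, writer schema v2:
  writer optional, State -> State: reader status maps from writer status
  scores: no writer-side match
  writer required, Meta -> Meta: reader contact maps from writer contact
  phone: no writer-side match
  writer field codes has no reader counterpart
  writer field nickname has no reader counterpart
  writer required, int64 -> float64: reader contact.factor maps from writer contact.factor
  contact.owner: no writer-side match
  writer required, int32 -> int32: reader contact.quantity maps from writer contact.quantity
  writer field contact.name has no reader counterpart
  R2 fires at codes
  R3 fires at contact.factor
  R2 fires at contact.name
  R2 fires at nickname
  R1 fires at phone
  R1 fires at scores
  => forward verdict for Profile: BREAKING, 6 violation(s)


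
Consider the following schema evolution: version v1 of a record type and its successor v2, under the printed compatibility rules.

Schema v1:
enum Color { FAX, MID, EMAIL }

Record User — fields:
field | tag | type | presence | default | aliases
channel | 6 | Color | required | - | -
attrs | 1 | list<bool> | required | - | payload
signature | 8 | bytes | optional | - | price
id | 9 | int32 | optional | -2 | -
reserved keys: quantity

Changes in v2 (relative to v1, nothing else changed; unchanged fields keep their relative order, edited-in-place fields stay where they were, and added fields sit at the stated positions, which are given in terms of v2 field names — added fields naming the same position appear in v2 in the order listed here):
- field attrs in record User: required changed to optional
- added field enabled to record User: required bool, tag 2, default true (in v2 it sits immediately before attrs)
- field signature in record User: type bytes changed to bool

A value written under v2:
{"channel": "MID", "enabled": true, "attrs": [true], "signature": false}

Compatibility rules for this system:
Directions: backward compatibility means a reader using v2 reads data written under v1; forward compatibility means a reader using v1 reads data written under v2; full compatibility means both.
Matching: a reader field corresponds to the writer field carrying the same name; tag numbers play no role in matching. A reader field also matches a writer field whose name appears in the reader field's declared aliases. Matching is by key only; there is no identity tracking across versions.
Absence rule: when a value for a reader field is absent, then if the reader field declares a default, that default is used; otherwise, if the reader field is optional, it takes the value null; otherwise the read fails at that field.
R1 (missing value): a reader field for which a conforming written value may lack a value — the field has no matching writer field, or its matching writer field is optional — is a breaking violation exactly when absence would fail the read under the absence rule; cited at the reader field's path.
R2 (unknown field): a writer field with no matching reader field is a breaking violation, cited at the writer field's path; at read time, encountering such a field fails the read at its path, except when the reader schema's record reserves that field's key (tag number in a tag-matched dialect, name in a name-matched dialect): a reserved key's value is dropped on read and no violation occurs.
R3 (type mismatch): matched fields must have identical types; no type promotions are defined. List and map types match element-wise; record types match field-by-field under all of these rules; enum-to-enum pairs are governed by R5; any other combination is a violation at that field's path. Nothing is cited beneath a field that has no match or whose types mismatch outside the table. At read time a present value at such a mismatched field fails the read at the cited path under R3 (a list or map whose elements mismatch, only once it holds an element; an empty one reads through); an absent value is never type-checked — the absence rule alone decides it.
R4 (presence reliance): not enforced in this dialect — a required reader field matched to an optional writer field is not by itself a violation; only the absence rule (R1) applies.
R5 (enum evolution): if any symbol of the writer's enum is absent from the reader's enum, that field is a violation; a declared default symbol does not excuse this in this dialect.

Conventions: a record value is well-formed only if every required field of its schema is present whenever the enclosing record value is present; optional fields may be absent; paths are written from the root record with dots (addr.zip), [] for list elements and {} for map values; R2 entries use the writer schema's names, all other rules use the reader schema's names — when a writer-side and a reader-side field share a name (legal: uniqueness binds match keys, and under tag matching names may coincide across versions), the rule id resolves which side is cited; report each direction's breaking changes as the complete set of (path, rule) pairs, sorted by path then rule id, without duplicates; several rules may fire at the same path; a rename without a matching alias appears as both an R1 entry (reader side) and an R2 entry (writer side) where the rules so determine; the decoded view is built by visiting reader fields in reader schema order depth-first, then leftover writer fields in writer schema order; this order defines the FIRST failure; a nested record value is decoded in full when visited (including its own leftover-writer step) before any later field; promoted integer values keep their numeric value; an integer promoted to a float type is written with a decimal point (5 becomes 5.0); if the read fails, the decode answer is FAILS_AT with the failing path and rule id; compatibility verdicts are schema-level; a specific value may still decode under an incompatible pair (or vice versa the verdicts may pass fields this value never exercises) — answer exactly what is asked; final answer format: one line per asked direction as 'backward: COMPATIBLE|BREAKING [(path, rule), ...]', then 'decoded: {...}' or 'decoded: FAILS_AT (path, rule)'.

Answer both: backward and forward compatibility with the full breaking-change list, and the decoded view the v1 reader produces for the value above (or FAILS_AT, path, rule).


backward: BREAKING [(signature, R3)]; forward: BREAKING [(attrs, R1), (enabled, R2), (signature, R3)]; decoded: FAILS_AT (signature, R3)

the writer's type comes first in each User pair
backward on User — v2 reading data written by v1:
  Color -> Color, writer required: channel aligns to channel
  enabled: no writer match
  list<bool> -> list<bool>, writer required: attrs aligns to attrs
  bytes -> bool, writer optional: signature aligns to signature
  int32 -> int32, writer optional: id aligns to id
  rule R3 violated at signature
  => 1 violation(s): backward is BREAKING for User
forward on User — v1 reading data written by v2:
  Color -> Color, writer required: channel aligns to channel
  list<bool> -> list<bool>, writer optional: attrs aligns to attrs
  bool -> bytes, writer optional: signature aligns to signature
  int32 -> int32, writer optional: id aligns to id
  writer enabled: unknown to reader
  rule R1 violated at attrs
  rule R2 violated at enabled
  rule R3 violated at signature
  => 3 violation(s): forward is BREAKING for User
decode (reader v1):
  channel := "MID"
  attrs := [true]
  read fails at signature under R3
  => FAILS_AT (signature, R3)


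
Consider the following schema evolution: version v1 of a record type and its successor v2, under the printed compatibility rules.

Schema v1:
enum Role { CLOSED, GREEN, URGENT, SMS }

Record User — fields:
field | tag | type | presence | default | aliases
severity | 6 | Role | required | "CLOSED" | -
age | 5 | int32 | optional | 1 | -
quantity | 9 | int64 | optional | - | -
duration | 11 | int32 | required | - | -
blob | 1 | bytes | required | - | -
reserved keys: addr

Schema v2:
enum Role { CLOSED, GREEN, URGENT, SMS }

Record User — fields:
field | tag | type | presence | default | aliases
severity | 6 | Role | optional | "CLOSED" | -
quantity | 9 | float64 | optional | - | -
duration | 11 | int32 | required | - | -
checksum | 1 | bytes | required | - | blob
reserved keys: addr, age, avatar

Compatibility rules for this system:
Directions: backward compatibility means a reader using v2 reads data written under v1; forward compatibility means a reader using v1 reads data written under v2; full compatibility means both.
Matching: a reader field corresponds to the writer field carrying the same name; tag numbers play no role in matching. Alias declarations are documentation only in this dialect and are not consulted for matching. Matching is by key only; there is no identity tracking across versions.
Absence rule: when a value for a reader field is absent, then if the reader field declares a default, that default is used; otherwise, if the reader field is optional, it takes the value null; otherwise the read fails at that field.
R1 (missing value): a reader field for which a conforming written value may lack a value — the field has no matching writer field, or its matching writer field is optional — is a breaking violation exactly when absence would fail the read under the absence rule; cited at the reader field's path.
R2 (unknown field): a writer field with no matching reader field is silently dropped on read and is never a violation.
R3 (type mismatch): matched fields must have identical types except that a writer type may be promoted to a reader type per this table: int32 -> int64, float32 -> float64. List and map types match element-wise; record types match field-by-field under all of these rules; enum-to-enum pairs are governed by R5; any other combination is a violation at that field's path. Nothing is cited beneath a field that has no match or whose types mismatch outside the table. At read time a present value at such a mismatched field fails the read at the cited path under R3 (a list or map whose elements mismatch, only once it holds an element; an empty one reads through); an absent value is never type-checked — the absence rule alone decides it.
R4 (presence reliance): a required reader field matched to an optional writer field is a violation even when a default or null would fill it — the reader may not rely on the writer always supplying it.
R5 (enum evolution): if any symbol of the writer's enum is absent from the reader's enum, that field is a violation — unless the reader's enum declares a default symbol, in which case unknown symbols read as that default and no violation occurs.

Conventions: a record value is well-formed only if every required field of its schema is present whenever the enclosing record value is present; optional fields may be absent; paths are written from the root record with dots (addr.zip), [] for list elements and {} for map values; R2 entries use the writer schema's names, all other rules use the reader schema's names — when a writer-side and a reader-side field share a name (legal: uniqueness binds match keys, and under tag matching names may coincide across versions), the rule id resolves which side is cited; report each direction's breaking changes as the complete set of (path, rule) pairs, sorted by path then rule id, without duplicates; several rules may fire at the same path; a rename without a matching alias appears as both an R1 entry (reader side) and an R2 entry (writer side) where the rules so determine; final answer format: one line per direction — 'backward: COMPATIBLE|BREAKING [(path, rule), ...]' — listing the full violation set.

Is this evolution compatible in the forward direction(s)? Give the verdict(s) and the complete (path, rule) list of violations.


arrows below run writer -> reader for User
forward pass over User, reader schema v1, writer schema v2:
  severity: paired with writer severity (Role -> Role; writer optional)
  age: no writer-side match
  quantity: paired with writer quantity (float64 -> int64; writer optional)
  duration: paired with writer duration (int32 -> int32; writer required)
  blob: no writer-side match
  writer field checksum has no reader counterpart
  violation R1 at blob
  violation R3 at quantity
  violation R4 at severity
  => forward verdict for User: BREAKING, 3 violation(s)
checking off the User differences that do not matter here:
  removed field age from record User (its key "age" joins the reserved list) -> triggers nothing under User's printed rules — same verdict

forward: BREAKING [(blob, R1), (quantity, R3), (severity, R4)]


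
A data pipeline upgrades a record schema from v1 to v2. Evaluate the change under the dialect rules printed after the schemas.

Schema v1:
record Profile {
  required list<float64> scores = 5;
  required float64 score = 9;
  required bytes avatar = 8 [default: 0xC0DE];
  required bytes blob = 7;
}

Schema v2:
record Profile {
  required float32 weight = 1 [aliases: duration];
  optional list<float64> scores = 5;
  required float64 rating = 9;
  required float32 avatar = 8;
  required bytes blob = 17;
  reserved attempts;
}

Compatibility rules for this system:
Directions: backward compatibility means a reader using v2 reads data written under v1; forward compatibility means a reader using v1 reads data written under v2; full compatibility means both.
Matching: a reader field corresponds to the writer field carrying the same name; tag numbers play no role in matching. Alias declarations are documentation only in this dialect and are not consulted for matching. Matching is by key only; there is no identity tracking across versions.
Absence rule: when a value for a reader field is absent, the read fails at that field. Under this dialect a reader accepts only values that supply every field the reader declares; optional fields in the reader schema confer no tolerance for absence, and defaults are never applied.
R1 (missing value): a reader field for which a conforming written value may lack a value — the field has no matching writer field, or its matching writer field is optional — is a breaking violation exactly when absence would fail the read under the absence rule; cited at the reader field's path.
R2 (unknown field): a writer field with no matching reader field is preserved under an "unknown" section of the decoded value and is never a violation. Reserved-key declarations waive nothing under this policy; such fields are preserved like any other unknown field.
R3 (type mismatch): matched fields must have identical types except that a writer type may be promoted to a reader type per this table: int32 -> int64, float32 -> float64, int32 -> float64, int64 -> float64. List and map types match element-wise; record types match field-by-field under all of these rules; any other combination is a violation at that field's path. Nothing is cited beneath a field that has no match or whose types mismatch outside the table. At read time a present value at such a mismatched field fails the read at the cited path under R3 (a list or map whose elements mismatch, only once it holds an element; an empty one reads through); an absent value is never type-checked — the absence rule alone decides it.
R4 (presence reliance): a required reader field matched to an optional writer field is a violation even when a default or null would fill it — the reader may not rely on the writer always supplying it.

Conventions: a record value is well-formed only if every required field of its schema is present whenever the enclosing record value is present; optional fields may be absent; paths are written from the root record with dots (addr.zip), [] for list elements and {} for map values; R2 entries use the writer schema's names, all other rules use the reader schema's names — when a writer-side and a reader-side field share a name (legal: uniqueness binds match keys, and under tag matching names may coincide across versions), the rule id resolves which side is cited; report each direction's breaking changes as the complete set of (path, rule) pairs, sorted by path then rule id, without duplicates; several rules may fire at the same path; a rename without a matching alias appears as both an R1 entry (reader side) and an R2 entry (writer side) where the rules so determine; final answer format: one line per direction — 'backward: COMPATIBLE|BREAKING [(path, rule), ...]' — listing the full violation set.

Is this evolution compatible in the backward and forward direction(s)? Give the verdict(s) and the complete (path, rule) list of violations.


in Profile below, arrows point writer -> reader
backward analysis of Profile with v2 as reader and v1 as writer:
  weight has no writer counterpart
  scores: paired with writer scores (list<float64> -> list<float64>; writer required)
  rating has no writer counterpart
  avatar: paired with writer avatar (bytes -> float32; writer required)
  blob: paired with writer blob (bytes -> bytes; writer required)
  leftover writer field: score
  violation R3 at avatar
  violation R1 at rating
  violation R1 at weight
  => backward verdict for Profile: BREAKING, 3 violation(s)
forward analysis of Profile with v1 as reader and v2 as writer:
  scores: paired with writer scores (list<float64> -> list<float64>; writer optional)
  score has no writer counterpart
  avatar: paired with writer avatar (float32 -> bytes; writer required)
  blob: paired with writer blob (bytes -> bytes; writer required)
  leftover writer field: weight
  leftover writer field: rating
  violation R3 at avatar
  violation R1 at score
  violation R1 at scores
  violation R4 at scores
  => forward verdict for Profile: BREAKING, 4 violation(s)

backward: BREAKING [(avatar, R3), (rating, R1), (weight, R1)]; forward: BREAKING [(avatar, R3), (score, R1), (scores, R1), (scores, R4)]


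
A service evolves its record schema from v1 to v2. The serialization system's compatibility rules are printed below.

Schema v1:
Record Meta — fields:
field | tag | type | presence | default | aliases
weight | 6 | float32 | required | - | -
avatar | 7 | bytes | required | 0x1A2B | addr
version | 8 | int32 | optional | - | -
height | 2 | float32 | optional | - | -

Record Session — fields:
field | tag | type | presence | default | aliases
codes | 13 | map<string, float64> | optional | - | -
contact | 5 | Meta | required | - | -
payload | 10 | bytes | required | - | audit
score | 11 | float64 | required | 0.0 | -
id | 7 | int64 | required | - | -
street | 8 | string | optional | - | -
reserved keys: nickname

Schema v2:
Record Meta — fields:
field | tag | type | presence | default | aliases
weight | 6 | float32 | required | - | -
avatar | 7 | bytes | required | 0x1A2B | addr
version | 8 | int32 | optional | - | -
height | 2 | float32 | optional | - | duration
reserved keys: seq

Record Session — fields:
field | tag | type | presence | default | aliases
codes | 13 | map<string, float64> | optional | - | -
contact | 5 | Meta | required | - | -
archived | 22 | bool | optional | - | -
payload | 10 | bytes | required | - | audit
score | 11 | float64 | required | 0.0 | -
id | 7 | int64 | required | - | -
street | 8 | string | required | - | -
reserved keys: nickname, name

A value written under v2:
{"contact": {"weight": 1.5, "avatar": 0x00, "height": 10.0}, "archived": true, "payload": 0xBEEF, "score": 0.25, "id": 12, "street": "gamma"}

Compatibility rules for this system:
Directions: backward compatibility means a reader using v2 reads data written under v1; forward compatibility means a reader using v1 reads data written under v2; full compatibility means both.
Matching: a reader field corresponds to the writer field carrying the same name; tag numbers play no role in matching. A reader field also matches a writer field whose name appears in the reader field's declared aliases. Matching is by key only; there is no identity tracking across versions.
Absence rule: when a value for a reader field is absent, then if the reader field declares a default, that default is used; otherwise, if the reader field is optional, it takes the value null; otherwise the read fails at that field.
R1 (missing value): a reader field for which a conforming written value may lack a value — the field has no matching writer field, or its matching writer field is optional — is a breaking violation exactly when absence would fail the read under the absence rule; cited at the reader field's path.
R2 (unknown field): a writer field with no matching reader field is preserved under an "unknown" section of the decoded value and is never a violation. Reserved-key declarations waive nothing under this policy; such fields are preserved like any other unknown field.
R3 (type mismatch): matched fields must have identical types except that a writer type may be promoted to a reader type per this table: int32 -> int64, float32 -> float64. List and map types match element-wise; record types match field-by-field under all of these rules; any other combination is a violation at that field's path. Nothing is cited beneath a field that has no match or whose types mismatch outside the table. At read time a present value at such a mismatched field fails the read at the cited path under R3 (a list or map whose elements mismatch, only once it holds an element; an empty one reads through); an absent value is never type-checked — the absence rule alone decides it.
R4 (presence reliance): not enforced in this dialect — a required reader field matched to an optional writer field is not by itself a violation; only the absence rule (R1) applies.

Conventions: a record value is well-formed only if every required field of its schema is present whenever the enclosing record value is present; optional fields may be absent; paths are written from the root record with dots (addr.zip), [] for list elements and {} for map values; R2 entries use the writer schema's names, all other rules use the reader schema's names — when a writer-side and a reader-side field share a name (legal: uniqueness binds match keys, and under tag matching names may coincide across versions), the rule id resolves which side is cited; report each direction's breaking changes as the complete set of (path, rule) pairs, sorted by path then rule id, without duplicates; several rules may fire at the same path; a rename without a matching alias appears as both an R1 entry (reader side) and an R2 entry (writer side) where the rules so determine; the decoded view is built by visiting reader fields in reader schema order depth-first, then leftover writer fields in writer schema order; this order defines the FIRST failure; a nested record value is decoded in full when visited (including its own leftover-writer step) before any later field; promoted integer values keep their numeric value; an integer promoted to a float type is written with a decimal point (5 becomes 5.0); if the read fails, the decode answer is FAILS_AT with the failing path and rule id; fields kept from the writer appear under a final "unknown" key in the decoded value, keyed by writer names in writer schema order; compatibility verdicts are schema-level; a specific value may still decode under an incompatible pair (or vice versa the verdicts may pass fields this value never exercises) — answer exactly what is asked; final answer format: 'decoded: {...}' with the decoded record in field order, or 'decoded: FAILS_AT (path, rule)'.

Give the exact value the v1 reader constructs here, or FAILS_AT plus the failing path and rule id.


decoded: {"codes": null, "contact": {"weight": 1.5, "avatar": 0x00, "version": null, "height": 10.0}, "payload": 0xBEEF, "score": 0.25, "id": 12, "street": "gamma", "unknown": {"archived": true}}

each type pair in Session: writer, then reader
decoding the Session value with the v1 reader:
  codes := null (missing; optional => null)
  contact.weight := 1.5
  contact.avatar := 0x00
  contact.version := null (missing; optional => null)
  contact.height := 10.0
  payload := 0xBEEF
  score := 0.25
  id := 12
  street := "gamma"
  writer archived: kept under "unknown"
  => decoded: {"codes": null, "contact": {"weight": 1.5, "avatar": 0x00, "version": null, "height": 10.0}, "payload": 0xBEEF, "score": 0.25, "id": 12, "street": "gamma", "unknown": {"archived": true}}
diffs on Session not affecting the asked answer:
  field street in record Session: optional changed to required -> affects the rule determinations only; this particular Session value decodes identically
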